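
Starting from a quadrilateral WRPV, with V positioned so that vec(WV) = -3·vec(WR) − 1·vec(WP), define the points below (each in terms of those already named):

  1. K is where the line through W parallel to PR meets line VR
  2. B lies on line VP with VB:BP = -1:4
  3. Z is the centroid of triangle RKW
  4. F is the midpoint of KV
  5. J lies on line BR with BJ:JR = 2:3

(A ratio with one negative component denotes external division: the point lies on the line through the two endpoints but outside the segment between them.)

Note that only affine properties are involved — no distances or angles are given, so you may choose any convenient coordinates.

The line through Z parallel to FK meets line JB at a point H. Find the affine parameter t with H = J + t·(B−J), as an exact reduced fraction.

Work in coordinates with W = (0, 0), R = (1, 0), P = (0, 1), V = (-3, -1).
1. K is where the line through W parallel to PR meets line VR ⇒ K = (1/5, -1/5)
2. B lies on line VP with VB:BP = -1:4 ⇒ B = (-4, -5/3)
3. Z is the centroid of triangle RKW ⇒ Z = (2/5, -1/15)
4. F is the midpoint of KV ⇒ F = (-7/5, -3/5)
5. J lies on line BR with BJ:JR = 2:3 ⇒ J = (-2, -1)
through Z parallel to FK: direction (8/5, 2/5); meets JB at H = (2, 1/3)
H = J + t·(B−J) with t = -2

t = -2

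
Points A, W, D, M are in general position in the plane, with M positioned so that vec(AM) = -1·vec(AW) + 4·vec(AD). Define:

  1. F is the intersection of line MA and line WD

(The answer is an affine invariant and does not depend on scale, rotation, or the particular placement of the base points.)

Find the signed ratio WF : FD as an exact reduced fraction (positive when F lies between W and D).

Assign A = (0, 0), W = (1, 0), D = (0, 1), M = (-1, 4) — the answer is frame-independent, so this choice is without loss of generality.
1. F is the intersection of line MA and line WD ⇒ F = (-1/3, 4/3)
F = W + t·(D−W) with t = 4/3, so WF:FD = t:(1−t) = 4/3:-1/3

WF:FD = -4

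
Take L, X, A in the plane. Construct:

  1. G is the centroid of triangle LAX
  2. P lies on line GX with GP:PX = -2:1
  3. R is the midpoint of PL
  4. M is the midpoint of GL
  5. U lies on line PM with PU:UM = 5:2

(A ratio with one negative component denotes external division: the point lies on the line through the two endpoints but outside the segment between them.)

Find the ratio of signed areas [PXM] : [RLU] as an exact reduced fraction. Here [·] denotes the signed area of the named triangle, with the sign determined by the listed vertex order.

[PXM]:[RLU] = -7/5

Work in coordinates with L = (0, 0), X = (1, 0), A = (0, 1).
1. G is the centroid of triangle LAX ⇒ G = (1/3, 1/3)
2. P lies on line GX with GP:PX = -2:1 ⇒ P = (5/3, -1/3)
3. R is the midpoint of PL ⇒ R = (5/6, -1/6)
4. M is the midpoint of GL ⇒ M = (1/6, 1/6)
5. U lies on line PM with PU:UM = 5:2 ⇒ U = (25/42, 1/42)
2·[PXM] = 1/6, 2·[RLU] = -5/42
[PXM]:[RLU] = 1/6:-5/42 = -7/5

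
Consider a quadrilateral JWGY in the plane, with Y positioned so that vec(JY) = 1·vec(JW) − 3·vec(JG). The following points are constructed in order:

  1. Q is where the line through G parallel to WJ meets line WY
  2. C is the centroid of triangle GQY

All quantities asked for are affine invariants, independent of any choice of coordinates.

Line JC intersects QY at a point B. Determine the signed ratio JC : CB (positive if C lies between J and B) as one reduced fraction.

JC:CB = 2

Work in coordinates with J = (0, 0), W = (1, 0), G = (0, 1), Y = (1, -3).
1. Q is where the line through G parallel to WJ meets line WY ⇒ Q = (1, 1)
2. C is the centroid of triangle GQY ⇒ C = (2/3, -1/3)
line JC meets QY at B = (1, -1/2)
C = J + t·(B−J) with t = 2/3, so JC:CB = 2/3:1/3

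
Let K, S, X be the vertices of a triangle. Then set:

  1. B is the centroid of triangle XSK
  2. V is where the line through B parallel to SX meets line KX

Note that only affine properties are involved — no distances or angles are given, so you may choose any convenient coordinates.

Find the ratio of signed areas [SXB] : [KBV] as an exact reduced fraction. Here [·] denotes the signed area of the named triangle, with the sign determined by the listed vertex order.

[SXB]:[KBV] = 3/2

Set K = (0, 0), S = (1, 0), X = (0, 1); any affine frame gives the same invariant.
1. B is the centroid of triangle XSK ⇒ B = (1/3, 1/3)
2. V is where the line through B parallel to SX meets line KX ⇒ V = (0, 2/3)
2·[SXB] = 1/3, 2·[KBV] = 2/9
[SXB]:[KBV] = 1/3:2/9 = 3/2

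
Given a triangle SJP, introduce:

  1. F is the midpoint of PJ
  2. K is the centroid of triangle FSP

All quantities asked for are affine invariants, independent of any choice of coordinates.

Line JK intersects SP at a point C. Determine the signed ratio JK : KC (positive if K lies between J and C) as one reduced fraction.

JK:KC = 5

Assign S = (0, 0), J = (1, 0), P = (0, 1) — the answer is frame-independent, so this choice is without loss of generality.
1. F is the midpoint of PJ ⇒ F = (1/2, 1/2)
2. K is the centroid of triangle FSP ⇒ K = (1/6, 1/2)
line JK meets SP at C = (0, 3/5)
K = J + t·(C−J) with t = 5/6, so JK:KC = 5/6:1/6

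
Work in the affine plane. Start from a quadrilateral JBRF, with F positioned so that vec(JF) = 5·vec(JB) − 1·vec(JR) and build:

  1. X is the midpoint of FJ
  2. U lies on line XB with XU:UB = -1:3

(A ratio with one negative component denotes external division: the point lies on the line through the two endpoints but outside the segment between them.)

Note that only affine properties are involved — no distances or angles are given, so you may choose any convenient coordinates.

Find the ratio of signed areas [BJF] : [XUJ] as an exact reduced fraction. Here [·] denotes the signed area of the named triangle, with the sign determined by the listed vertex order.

[BJF]:[XUJ] = -4

Assign J = (0, 0), B = (1, 0), R = (0, 1), F = (5, -1) — the answer is frame-independent, so this choice is without loss of generality.
1. X is the midpoint of FJ ⇒ X = (5/2, -1/2)
2. U lies on line XB with XU:UB = -1:3 ⇒ U = (13/4, -3/4)
2·[BJF] = 1, 2·[XUJ] = -1/4
[BJF]:[XUJ] = 1:-1/4 = -4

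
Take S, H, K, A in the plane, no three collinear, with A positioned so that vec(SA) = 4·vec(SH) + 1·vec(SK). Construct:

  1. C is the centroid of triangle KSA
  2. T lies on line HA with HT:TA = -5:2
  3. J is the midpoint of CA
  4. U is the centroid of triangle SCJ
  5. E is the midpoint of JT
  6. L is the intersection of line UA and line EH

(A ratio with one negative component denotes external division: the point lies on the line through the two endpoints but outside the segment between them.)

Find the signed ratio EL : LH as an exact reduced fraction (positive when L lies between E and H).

EL:LH = 3/7

Set S = (0, 0), H = (1, 0), K = (0, 1), A = (4, 1); any affine frame gives the same invariant.
1. C is the centroid of triangle KSA ⇒ C = (4/3, 2/3)
2. T lies on line HA with HT:TA = -5:2 ⇒ T = (6, 5/3)
3. J is the midpoint of CA ⇒ J = (8/3, 5/6)
4. U is the centroid of triangle SCJ ⇒ U = (4/3, 1/2)
5. E is the midpoint of JT ⇒ E = (13/3, 5/4)
6. L is the intersection of line UA and line EH ⇒ L = (10/3, 7/8)
L = E + t·(H−E) with t = 3/10, so EL:LH = t:(1−t) = 3/10:7/10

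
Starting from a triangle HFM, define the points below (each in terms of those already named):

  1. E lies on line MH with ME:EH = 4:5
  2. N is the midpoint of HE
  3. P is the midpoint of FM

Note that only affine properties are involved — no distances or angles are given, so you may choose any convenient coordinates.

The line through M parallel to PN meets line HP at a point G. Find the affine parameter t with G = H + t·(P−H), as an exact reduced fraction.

t = 18/5

Work in coordinates with H = (0, 0), F = (1, 0), M = (0, 1).
1. E lies on line MH with ME:EH = 4:5 ⇒ E = (0, 5/9)
2. N is the midpoint of HE ⇒ N = (0, 5/18)
3. P is the midpoint of FM ⇒ P = (1/2, 1/2)
through M parallel to PN: direction (-1/2, -2/9); meets HP at G = (9/5, 9/5)
G = H + t·(P−H) with t = 18/5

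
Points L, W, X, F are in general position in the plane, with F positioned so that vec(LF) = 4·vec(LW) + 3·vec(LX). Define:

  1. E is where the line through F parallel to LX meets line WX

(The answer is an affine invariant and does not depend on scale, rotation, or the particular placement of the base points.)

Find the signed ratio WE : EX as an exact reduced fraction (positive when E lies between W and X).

WE:EX = -3/4

Assign L = (0, 0), W = (1, 0), X = (0, 1), F = (4, 3) — the answer is frame-independent, so this choice is without loss of generality.
1. E is where the line through F parallel to LX meets line WX ⇒ E = (4, -3)
E = W + t·(X−W) with t = -3, so WE:EX = t:(1−t) = -3:4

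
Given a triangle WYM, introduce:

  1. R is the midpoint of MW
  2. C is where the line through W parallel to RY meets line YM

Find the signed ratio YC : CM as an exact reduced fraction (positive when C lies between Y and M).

Work in coordinates with W = (0, 0), Y = (1, 0), M = (0, 1).
1. R is the midpoint of MW ⇒ R = (0, 1/2)
2. C is where the line through W parallel to RY meets line YM ⇒ C = (2, -1)
C = Y + t·(M−Y) with t = -1, so YC:CM = t:(1−t) = -1:2

YC:CM = -1/2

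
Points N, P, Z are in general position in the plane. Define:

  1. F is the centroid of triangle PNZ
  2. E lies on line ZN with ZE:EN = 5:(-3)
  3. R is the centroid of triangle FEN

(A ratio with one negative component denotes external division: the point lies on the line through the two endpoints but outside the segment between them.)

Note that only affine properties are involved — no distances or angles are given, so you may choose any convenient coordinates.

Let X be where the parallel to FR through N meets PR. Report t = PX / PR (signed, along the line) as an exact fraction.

t = 13/10

Assign N = (0, 0), P = (1, 0), Z = (0, 1) — the answer is frame-independent, so this choice is without loss of generality.
1. F is the centroid of triangle PNZ ⇒ F = (1/3, 1/3)
2. E lies on line ZN with ZE:EN = 5:(-3) ⇒ E = (0, -3/2)
3. R is the centroid of triangle FEN ⇒ R = (1/9, -7/18)
through N parallel to FR: direction (-2/9, -13/18); meets PR at X = (-7/45, -91/180)
X = P + t·(R−P) with t = 13/10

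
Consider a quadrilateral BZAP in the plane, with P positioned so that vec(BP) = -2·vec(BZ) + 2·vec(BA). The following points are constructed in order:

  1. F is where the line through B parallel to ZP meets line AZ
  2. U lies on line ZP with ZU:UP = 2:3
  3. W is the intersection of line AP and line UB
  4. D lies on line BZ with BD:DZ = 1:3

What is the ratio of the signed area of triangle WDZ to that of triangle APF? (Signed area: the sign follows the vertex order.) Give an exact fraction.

[WDZ]:[APF] = 2/7

Choose coordinates B = (0, 0), Z = (1, 0), A = (0, 1), P = (-2, 2).
1. F is where the line through B parallel to ZP meets line AZ ⇒ F = (3, -2)
2. U lies on line ZP with ZU:UP = 2:3 ⇒ U = (-1/5, 4/5)
3. W is the intersection of line AP and line UB ⇒ W = (-2/7, 8/7)
4. D lies on line BZ with BD:DZ = 1:3 ⇒ D = (1/4, 0)
2·[WDZ] = 6/7, 2·[APF] = 3
[WDZ]:[APF] = 6/7:3 = 2/7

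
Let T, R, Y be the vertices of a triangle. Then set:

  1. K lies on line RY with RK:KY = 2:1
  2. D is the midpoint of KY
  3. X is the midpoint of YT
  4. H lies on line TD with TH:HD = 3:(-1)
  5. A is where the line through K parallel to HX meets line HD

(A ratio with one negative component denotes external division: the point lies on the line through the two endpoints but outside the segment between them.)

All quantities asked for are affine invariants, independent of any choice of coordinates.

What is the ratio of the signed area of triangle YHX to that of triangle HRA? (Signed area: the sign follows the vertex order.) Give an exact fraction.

[YHX]:[HRA] = 3/50

Set T = (0, 0), R = (1, 0), Y = (0, 1); any affine frame gives the same invariant.
1. K lies on line RY with RK:KY = 2:1 ⇒ K = (1/3, 2/3)
2. D is the midpoint of KY ⇒ D = (1/6, 5/6)
3. X is the midpoint of YT ⇒ X = (0, 1/2)
4. H lies on line TD with TH:HD = 3:(-1) ⇒ H = (1/4, 5/4)
5. A is where the line through K parallel to HX meets line HD ⇒ A = (-1/6, -5/6)
2·[YHX] = -1/8, 2·[HRA] = -25/12
[YHX]:[HRA] = -1/8:-25/12 = 3/50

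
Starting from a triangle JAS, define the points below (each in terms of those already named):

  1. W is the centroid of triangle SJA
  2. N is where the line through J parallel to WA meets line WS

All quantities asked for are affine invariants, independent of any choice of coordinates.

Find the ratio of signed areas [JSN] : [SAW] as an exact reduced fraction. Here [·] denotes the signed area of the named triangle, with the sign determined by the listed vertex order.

Assign J = (0, 0), A = (1, 0), S = (0, 1) — the answer is frame-independent, so this choice is without loss of generality.
1. W is the centroid of triangle SJA ⇒ W = (1/3, 1/3)
2. N is where the line through J parallel to WA meets line WS ⇒ N = (2/3, -1/3)
2·[JSN] = -2/3, 2·[SAW] = -1/3
[JSN]:[SAW] = -2/3:-1/3 = 2

[JSN]:[SAW] = 2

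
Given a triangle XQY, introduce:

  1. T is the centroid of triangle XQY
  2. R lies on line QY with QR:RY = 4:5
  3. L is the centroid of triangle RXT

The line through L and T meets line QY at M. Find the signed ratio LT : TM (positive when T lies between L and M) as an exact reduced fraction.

LT:TM = 1/3

Work in coordinates with X = (0, 0), Q = (1, 0), Y = (0, 1).
1. T is the centroid of triangle XQY ⇒ T = (1/3, 1/3)
2. R lies on line QY with QR:RY = 4:5 ⇒ R = (5/9, 4/9)
3. L is the centroid of triangle RXT ⇒ L = (8/27, 7/27)
line LT meets QY at M = (4/9, 5/9)
T = L + t·(M−L) with t = 1/4, so LT:TM = 1/4:3/4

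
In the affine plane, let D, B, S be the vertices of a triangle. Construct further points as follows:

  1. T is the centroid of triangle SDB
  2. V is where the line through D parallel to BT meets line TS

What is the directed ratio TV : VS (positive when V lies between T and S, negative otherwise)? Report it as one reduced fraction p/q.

Set D = (0, 0), B = (1, 0), S = (0, 1); any affine frame gives the same invariant.
1. T is the centroid of triangle SDB ⇒ T = (1/3, 1/3)
2. V is where the line through D parallel to BT meets line TS ⇒ V = (2/3, -1/3)
V = T + t·(S−T) with t = -1, so TV:VS = t:(1−t) = -1:2

TV:VS = -1/2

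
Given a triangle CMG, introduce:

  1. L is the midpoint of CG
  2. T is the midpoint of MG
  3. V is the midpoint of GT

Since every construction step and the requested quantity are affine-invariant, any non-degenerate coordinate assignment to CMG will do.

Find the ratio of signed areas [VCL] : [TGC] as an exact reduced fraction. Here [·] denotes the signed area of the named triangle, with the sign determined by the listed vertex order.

Work in coordinates with C = (0, 0), M = (1, 0), G = (0, 1).
1. L is the midpoint of CG ⇒ L = (0, 1/2)
2. T is the midpoint of MG ⇒ T = (1/2, 1/2)
3. V is the midpoint of GT ⇒ V = (1/4, 3/4)
2·[VCL] = -1/8, 2·[TGC] = 1/2
[VCL]:[TGC] = -1/8:1/2 = -1/4

[VCL]:[TGC] = -1/4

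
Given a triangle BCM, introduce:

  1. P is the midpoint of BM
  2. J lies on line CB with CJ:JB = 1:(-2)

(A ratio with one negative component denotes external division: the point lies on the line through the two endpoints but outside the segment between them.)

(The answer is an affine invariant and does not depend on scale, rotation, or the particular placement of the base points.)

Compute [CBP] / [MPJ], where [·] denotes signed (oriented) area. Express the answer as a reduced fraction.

Set B = (0, 0), C = (1, 0), M = (0, 1); any affine frame gives the same invariant.
1. P is the midpoint of BM ⇒ P = (0, 1/2)
2. J lies on line CB with CJ:JB = 1:(-2) ⇒ J = (2, 0)
2·[CBP] = -1/2, 2·[MPJ] = 1
[CBP]:[MPJ] = -1/2:1 = -1/2

[CBP]:[MPJ] = -1/2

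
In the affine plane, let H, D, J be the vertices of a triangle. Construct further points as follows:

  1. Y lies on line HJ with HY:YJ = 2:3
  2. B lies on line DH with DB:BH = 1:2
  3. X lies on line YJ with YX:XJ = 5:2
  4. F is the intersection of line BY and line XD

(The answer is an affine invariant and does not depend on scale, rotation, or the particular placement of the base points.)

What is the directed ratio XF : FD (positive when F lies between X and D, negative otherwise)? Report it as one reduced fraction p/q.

XF:FD = -15/7

Work in coordinates with H = (0, 0), D = (1, 0), J = (0, 1).
1. Y lies on line HJ with HY:YJ = 2:3 ⇒ Y = (0, 2/5)
2. B lies on line DH with DB:BH = 1:2 ⇒ B = (2/3, 0)
3. X lies on line YJ with YX:XJ = 5:2 ⇒ X = (0, 29/35)
4. F is the intersection of line BY and line XD ⇒ F = (15/8, -29/40)
F = X + t·(D−X) with t = 15/8, so XF:FD = t:(1−t) = 15/8:-7/8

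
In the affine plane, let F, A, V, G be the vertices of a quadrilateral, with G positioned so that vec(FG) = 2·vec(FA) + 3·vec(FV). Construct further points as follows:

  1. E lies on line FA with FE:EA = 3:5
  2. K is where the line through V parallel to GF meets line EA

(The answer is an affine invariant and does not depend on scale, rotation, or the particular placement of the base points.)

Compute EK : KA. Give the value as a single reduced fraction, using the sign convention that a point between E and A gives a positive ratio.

EK:KA = -5/8

Set F = (0, 0), A = (1, 0), V = (0, 1), G = (2, 3); any affine frame gives the same invariant.
1. E lies on line FA with FE:EA = 3:5 ⇒ E = (3/8, 0)
2. K is where the line through V parallel to GF meets line EA ⇒ K = (-2/3, 0)
K = E + t·(A−E) with t = -5/3, so EK:KA = t:(1−t) = -5/3:8/3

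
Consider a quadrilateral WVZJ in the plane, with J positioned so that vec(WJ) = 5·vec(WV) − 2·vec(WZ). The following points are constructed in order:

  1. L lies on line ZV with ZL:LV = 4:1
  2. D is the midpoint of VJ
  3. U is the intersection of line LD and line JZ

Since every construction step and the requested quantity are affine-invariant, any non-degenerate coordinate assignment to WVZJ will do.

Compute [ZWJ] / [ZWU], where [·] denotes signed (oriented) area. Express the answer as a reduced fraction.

[ZWJ]:[ZWU] = 3/4

Work in coordinates with W = (0, 0), V = (1, 0), Z = (0, 1), J = (5, -2).
1. L lies on line ZV with ZL:LV = 4:1 ⇒ L = (4/5, 1/5)
2. D is the midpoint of VJ ⇒ D = (3, -1)
3. U is the intersection of line LD and line JZ ⇒ U = (20/3, -3)
2·[ZWJ] = 5, 2·[ZWU] = 20/3
[ZWJ]:[ZWU] = 5:20/3 = 3/4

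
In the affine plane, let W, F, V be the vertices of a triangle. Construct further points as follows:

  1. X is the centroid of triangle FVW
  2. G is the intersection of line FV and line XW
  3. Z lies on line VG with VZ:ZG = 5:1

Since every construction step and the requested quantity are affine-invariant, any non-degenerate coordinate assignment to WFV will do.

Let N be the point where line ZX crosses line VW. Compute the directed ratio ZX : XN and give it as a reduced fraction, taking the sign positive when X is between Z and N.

Work in coordinates with W = (0, 0), F = (1, 0), V = (0, 1).
1. X is the centroid of triangle FVW ⇒ X = (1/3, 1/3)
2. G is the intersection of line FV and line XW ⇒ G = (1/2, 1/2)
3. Z lies on line VG with VZ:ZG = 5:1 ⇒ Z = (5/12, 7/12)
line ZX meets VW at N = (0, -2/3)
X = Z + t·(N−Z) with t = 1/5, so ZX:XN = 1/5:4/5

ZX:XN = 1/4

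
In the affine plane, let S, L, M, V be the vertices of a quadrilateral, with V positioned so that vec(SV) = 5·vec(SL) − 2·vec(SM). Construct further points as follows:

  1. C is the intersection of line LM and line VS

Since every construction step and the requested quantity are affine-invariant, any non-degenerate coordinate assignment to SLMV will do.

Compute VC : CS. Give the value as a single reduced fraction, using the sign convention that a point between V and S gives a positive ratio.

VC:CS = 2

Work in coordinates with S = (0, 0), L = (1, 0), M = (0, 1), V = (5, -2).
1. C is the intersection of line LM and line VS ⇒ C = (5/3, -2/3)
C = V + t·(S−V) with t = 2/3, so VC:CS = t:(1−t) = 2/3:1/3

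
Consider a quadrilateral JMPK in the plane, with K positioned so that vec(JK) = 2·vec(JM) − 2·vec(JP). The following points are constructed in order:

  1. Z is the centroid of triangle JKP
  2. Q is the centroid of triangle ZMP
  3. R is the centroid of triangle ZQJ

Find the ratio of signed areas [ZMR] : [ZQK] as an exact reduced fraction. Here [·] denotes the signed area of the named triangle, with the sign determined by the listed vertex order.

[ZMR]:[ZQK] = -1/3

Set J = (0, 0), M = (1, 0), P = (0, 1), K = (2, -2); any affine frame gives the same invariant.
1. Z is the centroid of triangle JKP ⇒ Z = (2/3, -1/3)
2. Q is the centroid of triangle ZMP ⇒ Q = (5/9, 2/9)
3. R is the centroid of triangle ZQJ ⇒ R = (11/27, -1/27)
2·[ZMR] = 5/27, 2·[ZQK] = -5/9
[ZMR]:[ZQK] = 5/27:-5/9 = -1/3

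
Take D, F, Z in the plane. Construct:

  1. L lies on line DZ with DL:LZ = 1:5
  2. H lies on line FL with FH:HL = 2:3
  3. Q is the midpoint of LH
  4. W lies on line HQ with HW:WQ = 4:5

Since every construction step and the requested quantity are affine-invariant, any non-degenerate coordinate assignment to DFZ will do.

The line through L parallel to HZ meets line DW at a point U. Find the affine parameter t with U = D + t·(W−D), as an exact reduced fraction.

t = 9/44

Work in coordinates with D = (0, 0), F = (1, 0), Z = (0, 1).
1. L lies on line DZ with DL:LZ = 1:5 ⇒ L = (0, 1/6)
2. H lies on line FL with FH:HL = 2:3 ⇒ H = (3/5, 1/15)
3. Q is the midpoint of LH ⇒ Q = (3/10, 7/60)
4. W lies on line HQ with HW:WQ = 4:5 ⇒ W = (7/15, 4/45)
through L parallel to HZ: direction (-3/5, 14/15); meets DW at U = (21/220, 1/55)
U = D + t·(W−D) with t = 9/44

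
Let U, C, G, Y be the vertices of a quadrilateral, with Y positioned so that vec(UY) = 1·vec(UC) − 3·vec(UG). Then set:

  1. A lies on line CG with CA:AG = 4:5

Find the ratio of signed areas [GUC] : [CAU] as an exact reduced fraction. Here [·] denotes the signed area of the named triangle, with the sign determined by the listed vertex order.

[GUC]:[CAU] = 9/4

Work in coordinates with U = (0, 0), C = (1, 0), G = (0, 1), Y = (1, -3).
1. A lies on line CG with CA:AG = 4:5 ⇒ A = (5/9, 4/9)
2·[GUC] = 1, 2·[CAU] = 4/9
[GUC]:[CAU] = 1:4/9 = 9/4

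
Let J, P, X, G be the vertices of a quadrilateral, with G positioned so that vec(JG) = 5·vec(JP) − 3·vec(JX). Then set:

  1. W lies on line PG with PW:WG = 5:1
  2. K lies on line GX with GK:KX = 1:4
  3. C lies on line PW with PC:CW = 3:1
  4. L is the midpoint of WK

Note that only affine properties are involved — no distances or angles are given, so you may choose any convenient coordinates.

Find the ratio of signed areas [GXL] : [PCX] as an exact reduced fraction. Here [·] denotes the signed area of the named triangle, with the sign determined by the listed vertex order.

[GXL]:[PCX] = 2/15

Assign J = (0, 0), P = (1, 0), X = (0, 1), G = (5, -3) — the answer is frame-independent, so this choice is without loss of generality.
1. W lies on line PG with PW:WG = 5:1 ⇒ W = (13/3, -5/2)
2. K lies on line GX with GK:KX = 1:4 ⇒ K = (4, -11/5)
3. C lies on line PW with PC:CW = 3:1 ⇒ C = (7/2, -15/8)
4. L is the midpoint of WK ⇒ L = (25/6, -47/20)
2·[GXL] = 1/12, 2·[PCX] = 5/8
[GXL]:[PCX] = 1/12:5/8 = 2/15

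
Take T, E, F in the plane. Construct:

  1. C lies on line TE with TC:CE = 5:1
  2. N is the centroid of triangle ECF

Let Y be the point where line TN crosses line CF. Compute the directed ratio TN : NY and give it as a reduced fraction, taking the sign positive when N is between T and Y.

TN:NY = -16

Work in coordinates with T = (0, 0), E = (1, 0), F = (0, 1).
1. C lies on line TE with TC:CE = 5:1 ⇒ C = (5/6, 0)
2. N is the centroid of triangle ECF ⇒ N = (11/18, 1/3)
line TN meets CF at Y = (55/96, 5/16)
N = T + t·(Y−T) with t = 16/15, so TN:NY = 16/15:-1/15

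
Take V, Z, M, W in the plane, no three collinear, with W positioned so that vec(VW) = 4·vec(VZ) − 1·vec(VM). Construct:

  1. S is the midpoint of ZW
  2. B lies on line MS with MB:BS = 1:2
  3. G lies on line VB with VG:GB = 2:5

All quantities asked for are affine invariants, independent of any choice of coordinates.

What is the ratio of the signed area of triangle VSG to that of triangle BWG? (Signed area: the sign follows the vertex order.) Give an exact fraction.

[VSG]:[BWG] = -4/17

Choose coordinates V = (0, 0), Z = (1, 0), M = (0, 1), W = (4, -1).
1. S is the midpoint of ZW ⇒ S = (5/2, -1/2)
2. B lies on line MS with MB:BS = 1:2 ⇒ B = (5/6, 1/2)
3. G lies on line VB with VG:GB = 2:5 ⇒ G = (5/21, 1/7)
2·[VSG] = 10/21, 2·[BWG] = -85/42
[VSG]:[BWG] = 10/21:-85/42 = -4/17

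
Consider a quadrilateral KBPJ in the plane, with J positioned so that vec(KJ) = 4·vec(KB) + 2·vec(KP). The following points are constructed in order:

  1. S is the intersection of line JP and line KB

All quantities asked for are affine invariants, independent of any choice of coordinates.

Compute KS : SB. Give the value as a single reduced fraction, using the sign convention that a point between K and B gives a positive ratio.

KS:SB = -4/5

Choose coordinates K = (0, 0), B = (1, 0), P = (0, 1), J = (4, 2).
1. S is the intersection of line JP and line KB ⇒ S = (-4, 0)
S = K + t·(B−K) with t = -4, so KS:SB = t:(1−t) = -4:5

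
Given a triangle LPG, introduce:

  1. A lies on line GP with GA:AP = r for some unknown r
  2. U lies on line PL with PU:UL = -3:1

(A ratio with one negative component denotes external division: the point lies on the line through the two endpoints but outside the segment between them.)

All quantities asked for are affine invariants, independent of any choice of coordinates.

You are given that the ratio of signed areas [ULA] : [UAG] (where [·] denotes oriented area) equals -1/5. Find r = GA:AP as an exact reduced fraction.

r = -5/3

Set L = (0, 0), P = (1, 0), G = (0, 1); any affine frame gives the same invariant.
1. With GA:AP = r, write λ = r/(r+1) so A = G + λ·(P−G); A is affine-linear in λ
2. U lies on line PL with PU:UL = -3:1 ⇒ U = (-1/2, 0)
Every point depending on A is an affine combination of A and λ-independent points, so each such coordinate is linear in λ; the λ² term in each signed area is a multiple of (P−G)×(P−G) = 0, so 2·[ULA] and 2·[UAG] are each linear in λ. Evaluating at λ=0 and λ=1:
  2·[ULA] = -1/2·λ + 1/2,   2·[UAG] = 3/2·λ
So [ULA]:[UAG] = (-1/2·λ + 1/2) / (3/2·λ). Setting this equal to -1/5:
  -1/2·λ + 1/2 = -1/5·(3/2·λ)  ⇒  λ = 5/2
Then r = λ/(1−λ) = (5/2)/(-3/2) = -5/3. Check: with r = -5/3, A = (5/2, -3/2) and [ULA]:[UAG] = -1/5 as required.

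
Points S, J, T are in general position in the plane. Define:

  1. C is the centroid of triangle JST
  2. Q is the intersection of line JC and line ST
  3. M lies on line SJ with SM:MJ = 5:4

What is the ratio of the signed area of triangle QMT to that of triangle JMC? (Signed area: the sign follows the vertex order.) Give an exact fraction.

[QMT]:[JMC] = -15/8

Choose coordinates S = (0, 0), J = (1, 0), T = (0, 1).
1. C is the centroid of triangle JST ⇒ C = (1/3, 1/3)
2. Q is the intersection of line JC and line ST ⇒ Q = (0, 1/2)
3. M lies on line SJ with SM:MJ = 5:4 ⇒ M = (5/9, 0)
2·[QMT] = 5/18, 2·[JMC] = -4/27
[QMT]:[JMC] = 5/18:-4/27 = -15/8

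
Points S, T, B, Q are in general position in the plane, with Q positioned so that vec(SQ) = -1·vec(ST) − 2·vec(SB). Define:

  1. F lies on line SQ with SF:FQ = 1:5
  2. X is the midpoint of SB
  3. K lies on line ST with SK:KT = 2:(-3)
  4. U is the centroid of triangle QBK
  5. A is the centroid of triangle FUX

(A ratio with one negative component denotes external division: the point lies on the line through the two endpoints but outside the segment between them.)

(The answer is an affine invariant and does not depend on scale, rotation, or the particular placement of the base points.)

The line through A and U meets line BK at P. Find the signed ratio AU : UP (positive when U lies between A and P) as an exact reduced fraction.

AU:UP = 1/30

Work in coordinates with S = (0, 0), T = (1, 0), B = (0, 1), Q = (-1, -2).
1. F lies on line SQ with SF:FQ = 1:5 ⇒ F = (-1/6, -1/3)
2. X is the midpoint of SB ⇒ X = (0, 1/2)
3. K lies on line ST with SK:KT = 2:(-3) ⇒ K = (-2, 0)
4. U is the centroid of triangle QBK ⇒ U = (-1, -1/3)
5. A is the centroid of triangle FUX ⇒ A = (-7/18, -1/18)
line AU meets BK at P = (-58/3, -26/3)
U = A + t·(P−A) with t = 1/31, so AU:UP = 1/31:30/31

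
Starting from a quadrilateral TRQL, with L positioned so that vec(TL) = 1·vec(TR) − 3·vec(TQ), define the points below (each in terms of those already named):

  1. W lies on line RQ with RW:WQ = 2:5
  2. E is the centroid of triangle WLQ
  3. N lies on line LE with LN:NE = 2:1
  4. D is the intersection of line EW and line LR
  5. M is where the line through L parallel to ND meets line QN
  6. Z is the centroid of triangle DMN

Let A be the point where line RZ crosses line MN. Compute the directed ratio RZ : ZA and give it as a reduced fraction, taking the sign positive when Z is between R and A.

Work in coordinates with T = (0, 0), R = (1, 0), Q = (0, 1), L = (1, -3).
1. W lies on line RQ with RW:WQ = 2:5 ⇒ W = (5/7, 2/7)
2. E is the centroid of triangle WLQ ⇒ E = (4/7, -4/7)
3. N lies on line LE with LN:NE = 2:1 ⇒ N = (5/7, -29/21)
4. D is the intersection of line EW and line LR ⇒ D = (1, 2)
5. M is where the line through L parallel to ND meets line QN ⇒ M = (95/91, -677/273)
6. Z is the centroid of triangle DMN ⇒ Z = (251/273, -508/819)
line RZ meets MN at A = (41/52, -127/78)
Z = R + t·(A−R) with t = 8/21, so RZ:ZA = 8/21:13/21

RZ:ZA = 8/13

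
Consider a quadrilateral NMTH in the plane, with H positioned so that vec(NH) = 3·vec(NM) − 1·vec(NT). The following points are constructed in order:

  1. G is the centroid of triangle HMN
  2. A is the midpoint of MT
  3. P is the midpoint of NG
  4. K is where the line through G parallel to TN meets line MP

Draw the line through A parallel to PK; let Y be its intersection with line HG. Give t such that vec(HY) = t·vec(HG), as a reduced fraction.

Choose coordinates N = (0, 0), M = (1, 0), T = (0, 1), H = (3, -1).
1. G is the centroid of triangle HMN ⇒ G = (4/3, -1/3)
2. A is the midpoint of MT ⇒ A = (1/2, 1/2)
3. P is the midpoint of NG ⇒ P = (2/3, -1/6)
4. K is where the line through G parallel to TN meets line MP ⇒ K = (4/3, 1/6)
through A parallel to PK: direction (2/3, 1/3); meets HG at Y = (-1/18, 2/9)
Y = H + t·(G−H) with t = 11/6

t = 11/6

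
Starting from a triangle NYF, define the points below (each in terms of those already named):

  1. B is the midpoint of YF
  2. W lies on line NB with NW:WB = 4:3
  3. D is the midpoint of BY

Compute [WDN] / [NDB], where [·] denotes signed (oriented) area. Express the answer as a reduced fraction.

Set N = (0, 0), Y = (1, 0), F = (0, 1); any affine frame gives the same invariant.
1. B is the midpoint of YF ⇒ B = (1/2, 1/2)
2. W lies on line NB with NW:WB = 4:3 ⇒ W = (2/7, 2/7)
3. D is the midpoint of BY ⇒ D = (3/4, 1/4)
2·[WDN] = -1/7, 2·[NDB] = 1/4
[WDN]:[NDB] = -1/7:1/4 = -4/7

[WDN]:[NDB] = -4/7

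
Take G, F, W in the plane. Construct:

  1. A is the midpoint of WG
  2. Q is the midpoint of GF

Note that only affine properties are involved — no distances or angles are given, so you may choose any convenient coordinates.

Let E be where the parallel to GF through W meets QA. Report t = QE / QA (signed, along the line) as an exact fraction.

Set G = (0, 0), F = (1, 0), W = (0, 1); any affine frame gives the same invariant.
1. A is the midpoint of WG ⇒ A = (0, 1/2)
2. Q is the midpoint of GF ⇒ Q = (1/2, 0)
through W parallel to GF: direction (1, 0); meets QA at E = (-1/2, 1)
E = Q + t·(A−Q) with t = 2

t = 2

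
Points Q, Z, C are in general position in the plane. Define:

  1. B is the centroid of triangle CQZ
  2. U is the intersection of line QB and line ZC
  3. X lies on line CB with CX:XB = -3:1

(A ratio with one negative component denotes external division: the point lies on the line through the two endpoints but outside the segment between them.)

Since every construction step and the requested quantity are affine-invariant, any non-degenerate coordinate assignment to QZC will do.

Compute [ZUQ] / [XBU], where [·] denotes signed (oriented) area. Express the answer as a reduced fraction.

Work in coordinates with Q = (0, 0), Z = (1, 0), C = (0, 1).
1. B is the centroid of triangle CQZ ⇒ B = (1/3, 1/3)
2. U is the intersection of line QB and line ZC ⇒ U = (1/2, 1/2)
3. X lies on line CB with CX:XB = -3:1 ⇒ X = (1/2, 0)
2·[ZUQ] = 1/2, 2·[XBU] = -1/12
[ZUQ]:[XBU] = 1/2:-1/12 = -6

[ZUQ]:[XBU] = -6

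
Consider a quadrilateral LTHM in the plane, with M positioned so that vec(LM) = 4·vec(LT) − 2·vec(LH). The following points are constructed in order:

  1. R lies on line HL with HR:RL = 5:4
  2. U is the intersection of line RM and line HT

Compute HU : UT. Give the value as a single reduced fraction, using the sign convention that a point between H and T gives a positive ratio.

HU:UT = -10/3

Assign L = (0, 0), T = (1, 0), H = (0, 1), M = (4, -2) — the answer is frame-independent, so this choice is without loss of generality.
1. R lies on line HL with HR:RL = 5:4 ⇒ R = (0, 4/9)
2. U is the intersection of line RM and line HT ⇒ U = (10/7, -3/7)
U = H + t·(T−H) with t = 10/7, so HU:UT = t:(1−t) = 10/7:-3/7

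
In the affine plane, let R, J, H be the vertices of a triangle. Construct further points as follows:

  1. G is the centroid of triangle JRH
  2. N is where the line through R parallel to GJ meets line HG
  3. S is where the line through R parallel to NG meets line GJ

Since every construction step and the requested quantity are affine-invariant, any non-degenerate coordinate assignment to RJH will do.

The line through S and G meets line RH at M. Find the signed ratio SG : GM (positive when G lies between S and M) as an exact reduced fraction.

SG:GM = -2

Work in coordinates with R = (0, 0), J = (1, 0), H = (0, 1).
1. G is the centroid of triangle JRH ⇒ G = (1/3, 1/3)
2. N is where the line through R parallel to GJ meets line HG ⇒ N = (2/3, -1/3)
3. S is where the line through R parallel to NG meets line GJ ⇒ S = (-1/3, 2/3)
line SG meets RH at M = (0, 1/2)
G = S + t·(M−S) with t = 2, so SG:GM = 2:-1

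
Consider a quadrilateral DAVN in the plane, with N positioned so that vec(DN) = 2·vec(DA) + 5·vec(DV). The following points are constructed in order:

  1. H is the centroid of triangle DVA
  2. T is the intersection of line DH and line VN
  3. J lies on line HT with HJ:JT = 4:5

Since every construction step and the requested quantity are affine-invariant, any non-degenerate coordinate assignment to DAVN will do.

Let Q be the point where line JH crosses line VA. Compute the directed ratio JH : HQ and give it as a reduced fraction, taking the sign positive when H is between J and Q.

JH:HQ = 32/9

Choose coordinates D = (0, 0), A = (1, 0), V = (0, 1), N = (2, 5).
1. H is the centroid of triangle DVA ⇒ H = (1/3, 1/3)
2. T is the intersection of line DH and line VN ⇒ T = (-1, -1)
3. J lies on line HT with HJ:JT = 4:5 ⇒ J = (-7/27, -7/27)
line JH meets VA at Q = (1/2, 1/2)
H = J + t·(Q−J) with t = 32/41, so JH:HQ = 32/41:9/41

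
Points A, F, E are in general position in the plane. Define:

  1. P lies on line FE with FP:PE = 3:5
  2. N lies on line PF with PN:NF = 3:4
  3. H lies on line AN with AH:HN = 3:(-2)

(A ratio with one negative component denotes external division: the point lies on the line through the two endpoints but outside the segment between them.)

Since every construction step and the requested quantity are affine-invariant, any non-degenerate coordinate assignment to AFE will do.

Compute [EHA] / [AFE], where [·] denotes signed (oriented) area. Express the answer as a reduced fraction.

[EHA]:[AFE] = -33/14

Work in coordinates with A = (0, 0), F = (1, 0), E = (0, 1).
1. P lies on line FE with FP:PE = 3:5 ⇒ P = (5/8, 3/8)
2. N lies on line PF with PN:NF = 3:4 ⇒ N = (11/14, 3/14)
3. H lies on line AN with AH:HN = 3:(-2) ⇒ H = (33/14, 9/14)
2·[EHA] = -33/14, 2·[AFE] = 1
[EHA]:[AFE] = -33/14:1 = -33/14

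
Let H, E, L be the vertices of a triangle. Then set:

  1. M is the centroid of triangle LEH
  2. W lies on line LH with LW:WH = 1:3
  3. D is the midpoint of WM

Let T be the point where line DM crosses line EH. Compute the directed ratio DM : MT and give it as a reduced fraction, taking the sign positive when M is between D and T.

Choose coordinates H = (0, 0), E = (1, 0), L = (0, 1).
1. M is the centroid of triangle LEH ⇒ M = (1/3, 1/3)
2. W lies on line LH with LW:WH = 1:3 ⇒ W = (0, 3/4)
3. D is the midpoint of WM ⇒ D = (1/6, 13/24)
line DM meets EH at T = (3/5, 0)
M = D + t·(T−D) with t = 5/13, so DM:MT = 5/13:8/13

DM:MT = 5/8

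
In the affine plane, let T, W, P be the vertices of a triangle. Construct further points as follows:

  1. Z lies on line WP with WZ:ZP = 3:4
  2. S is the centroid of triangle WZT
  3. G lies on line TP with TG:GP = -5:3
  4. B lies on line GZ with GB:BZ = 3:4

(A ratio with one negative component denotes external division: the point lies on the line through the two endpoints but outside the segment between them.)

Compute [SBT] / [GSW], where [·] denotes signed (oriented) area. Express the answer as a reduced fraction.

Assign T = (0, 0), W = (1, 0), P = (0, 1) — the answer is frame-independent, so this choice is without loss of generality.
1. Z lies on line WP with WZ:ZP = 3:4 ⇒ Z = (4/7, 3/7)
2. S is the centroid of triangle WZT ⇒ S = (11/21, 1/7)
3. G lies on line TP with TG:GP = -5:3 ⇒ G = (0, 5/2)
4. B lies on line GZ with GB:BZ = 3:4 ⇒ B = (12/49, 79/49)
2·[SBT] = 17/21, 2·[GSW] = 22/21
[SBT]:[GSW] = 17/21:22/21 = 17/22

[SBT]:[GSW] = 17/22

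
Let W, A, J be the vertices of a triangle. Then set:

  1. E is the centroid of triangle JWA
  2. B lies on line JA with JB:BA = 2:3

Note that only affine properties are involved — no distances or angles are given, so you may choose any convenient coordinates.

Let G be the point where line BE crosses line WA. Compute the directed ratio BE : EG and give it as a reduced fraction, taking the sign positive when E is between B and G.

Assign W = (0, 0), A = (1, 0), J = (0, 1) — the answer is frame-independent, so this choice is without loss of generality.
1. E is the centroid of triangle JWA ⇒ E = (1/3, 1/3)
2. B lies on line JA with JB:BA = 2:3 ⇒ B = (2/5, 3/5)
line BE meets WA at G = (1/4, 0)
E = B + t·(G−B) with t = 4/9, so BE:EG = 4/9:5/9

BE:EG = 4/5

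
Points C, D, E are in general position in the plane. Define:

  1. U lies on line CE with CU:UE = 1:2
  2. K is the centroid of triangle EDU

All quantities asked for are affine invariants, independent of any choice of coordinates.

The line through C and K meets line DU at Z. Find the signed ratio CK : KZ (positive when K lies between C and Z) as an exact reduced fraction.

CK:KZ = -5/2

Set C = (0, 0), D = (1, 0), E = (0, 1); any affine frame gives the same invariant.
1. U lies on line CE with CU:UE = 1:2 ⇒ U = (0, 1/3)
2. K is the centroid of triangle EDU ⇒ K = (1/3, 4/9)
line CK meets DU at Z = (1/5, 4/15)
K = C + t·(Z−C) with t = 5/3, so CK:KZ = 5/3:-2/3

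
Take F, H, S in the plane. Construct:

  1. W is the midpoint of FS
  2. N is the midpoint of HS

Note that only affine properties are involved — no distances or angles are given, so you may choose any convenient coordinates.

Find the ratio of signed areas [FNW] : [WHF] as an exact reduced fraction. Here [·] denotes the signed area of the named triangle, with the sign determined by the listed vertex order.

Work in coordinates with F = (0, 0), H = (1, 0), S = (0, 1).
1. W is the midpoint of FS ⇒ W = (0, 1/2)
2. N is the midpoint of HS ⇒ N = (1/2, 1/2)
2·[FNW] = 1/4, 2·[WHF] = -1/2
[FNW]:[WHF] = 1/4:-1/2 = -1/2

[FNW]:[WHF] = -1/2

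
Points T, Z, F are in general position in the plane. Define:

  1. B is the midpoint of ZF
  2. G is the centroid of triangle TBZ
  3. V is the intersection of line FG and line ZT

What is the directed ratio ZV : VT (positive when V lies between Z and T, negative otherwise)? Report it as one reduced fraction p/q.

ZV:VT = 2/3

Set T = (0, 0), Z = (1, 0), F = (0, 1); any affine frame gives the same invariant.
1. B is the midpoint of ZF ⇒ B = (1/2, 1/2)
2. G is the centroid of triangle TBZ ⇒ G = (1/2, 1/6)
3. V is the intersection of line FG and line ZT ⇒ V = (3/5, 0)
V = Z + t·(T−Z) with t = 2/5, so ZV:VT = t:(1−t) = 2/5:3/5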